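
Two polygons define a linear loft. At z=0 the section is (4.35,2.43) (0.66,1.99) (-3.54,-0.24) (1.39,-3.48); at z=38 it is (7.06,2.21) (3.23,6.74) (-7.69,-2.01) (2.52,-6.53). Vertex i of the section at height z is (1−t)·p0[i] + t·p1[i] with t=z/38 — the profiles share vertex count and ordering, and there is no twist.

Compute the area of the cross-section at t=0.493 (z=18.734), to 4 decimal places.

Cross-section at t=0.493: each vertex is (1-t)·p0[i] + t·p1[i].
  v1: (1-0.493)·(4.35,2.43) + 0.493·(7.06,2.21) = (5.6860,2.3215)
  v2: (1-0.493)·(0.66,1.99) + 0.493·(3.23,6.74) = (1.9270,4.3318)
  v3: (1-0.493)·(-3.54,-0.24) + 0.493·(-7.69,-2.01) = (-5.5860,-1.1126)
  v4: (1-0.493)·(1.39,-3.48) + 0.493·(2.52,-6.53) = (1.9471,-4.9836)
Shoelace sum Σ(x_i·y_{i+1} − x_{i+1}·y_i):
  i=1: 5.6860·4.3318 − 1.9270·2.3215 = +20.1568 (running +20.1568)
  i=2: 1.9270·-1.1126 − -5.5860·4.3318 = +22.0529 (running +42.2098)
  i=3: -5.5860·-4.9836 − 1.9471·-1.1126 = +30.0048 (running +72.2145)
  i=4: 1.9471·2.3215 − 5.6860·-4.9836 = +32.8574 (running +105.0720)
Area = |Σ|/2 = |105.0720|/2 = 52.5360

Area at t=0.493: 52.5360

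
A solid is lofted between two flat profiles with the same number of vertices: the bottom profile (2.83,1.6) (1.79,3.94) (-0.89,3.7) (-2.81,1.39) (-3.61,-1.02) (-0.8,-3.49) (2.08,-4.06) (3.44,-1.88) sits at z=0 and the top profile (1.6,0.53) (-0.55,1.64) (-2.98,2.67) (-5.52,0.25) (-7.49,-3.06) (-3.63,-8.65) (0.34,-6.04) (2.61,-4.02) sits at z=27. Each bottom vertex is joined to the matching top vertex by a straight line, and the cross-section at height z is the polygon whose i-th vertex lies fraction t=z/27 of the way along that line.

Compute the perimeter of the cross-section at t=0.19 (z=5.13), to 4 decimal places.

Perimeter at t=0.19: 24.7225

Cross-section at t=0.19: each vertex is (1-t)·p0[i] + t·p1[i].
  v1: (1-0.19)·(2.83,1.6) + 0.19·(1.6,0.53) = (2.5963,1.3967)
  v2: (1-0.19)·(1.79,3.94) + 0.19·(-0.55,1.64) = (1.3454,3.5030)
  v3: (1-0.19)·(-0.89,3.7) + 0.19·(-2.98,2.67) = (-1.2871,3.5043)
  v4: (1-0.19)·(-2.81,1.39) + 0.19·(-5.52,0.25) = (-3.3249,1.1734)
  v5: (1-0.19)·(-3.61,-1.02) + 0.19·(-7.49,-3.06) = (-4.3472,-1.4076)
  v6: (1-0.19)·(-0.8,-3.49) + 0.19·(-3.63,-8.65) = (-1.3377,-4.4704)
  v7: (1-0.19)·(2.08,-4.06) + 0.19·(0.34,-6.04) = (1.7494,-4.4362)
  v8: (1-0.19)·(3.44,-1.88) + 0.19·(2.61,-4.02) = (3.2823,-2.2866)
Perimeter = Σ |v_{i+1} − v_i|:
  edge 1→2: √(-1.2509² + 2.1063²) = 2.4497 (running 2.4497)
  edge 2→3: √(-2.6325² + 0.0013²) = 2.6325 (running 5.0822)
  edge 3→4: √(-2.0378² + -2.3309²) = 3.0961 (running 8.1783)
  edge 4→5: √(-1.0223² + -2.5810²) = 2.7761 (running 10.9544)
  edge 5→6: √(3.0095² + -3.0628²) = 4.2939 (running 15.2483)
  edge 6→7: √(3.0871² + 0.0342²) = 3.0873 (running 18.3356)
  edge 7→8: √(1.5329² + 2.1496²) = 2.6402 (running 20.9758)
  edge 8→1: √(-0.6860² + 3.6833²) = 3.7466 (running 24.7225)
Perimeter = 24.7225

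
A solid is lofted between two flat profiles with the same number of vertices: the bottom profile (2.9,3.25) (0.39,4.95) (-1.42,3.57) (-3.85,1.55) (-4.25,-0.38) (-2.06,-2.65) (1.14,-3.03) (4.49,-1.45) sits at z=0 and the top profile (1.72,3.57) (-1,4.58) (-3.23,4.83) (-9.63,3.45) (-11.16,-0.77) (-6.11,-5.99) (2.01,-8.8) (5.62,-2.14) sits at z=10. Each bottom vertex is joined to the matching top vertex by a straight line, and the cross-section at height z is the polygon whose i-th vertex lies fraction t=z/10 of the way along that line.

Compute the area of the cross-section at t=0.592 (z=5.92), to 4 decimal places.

Cross-section at t=0.592: each vertex is (1-t)·p0[i] + t·p1[i].
  v1: (1-0.592)·(2.9,3.25) + 0.592·(1.72,3.57) = (2.2014,3.4394)
  v2: (1-0.592)·(0.39,4.95) + 0.592·(-1,4.58) = (-0.4329,4.7310)
  v3: (1-0.592)·(-1.42,3.57) + 0.592·(-3.23,4.83) = (-2.4915,4.3159)
  v4: (1-0.592)·(-3.85,1.55) + 0.592·(-9.63,3.45) = (-7.2718,2.6748)
  v5: (1-0.592)·(-4.25,-0.38) + 0.592·(-11.16,-0.77) = (-8.3407,-0.6109)
  v6: (1-0.592)·(-2.06,-2.65) + 0.592·(-6.11,-5.99) = (-4.4576,-4.6273)
  v7: (1-0.592)·(1.14,-3.03) + 0.592·(2.01,-8.8) = (1.6550,-6.4458)
  v8: (1-0.592)·(4.49,-1.45) + 0.592·(5.62,-2.14) = (5.1590,-1.8585)
Shoelace sum Σ(x_i·y_{i+1} − x_{i+1}·y_i):
  i=1: 2.2014·4.7310 − -0.4329·3.4394 = +11.9038 (running +11.9038)
  i=2: -0.4329·4.3159 − -2.4915·4.7310 = +9.9190 (running +21.8228)
  i=3: -2.4915·2.6748 − -7.2718·4.3159 = +24.7200 (running +46.5428)
  i=4: -7.2718·-0.6109 − -8.3407·2.6748 = +26.7519 (running +73.2947)
  i=5: -8.3407·-4.6273 − -4.4576·-0.6109 = +35.8718 (running +109.1665)
  i=6: -4.4576·-6.4458 − 1.6550·-4.6273 = +36.3913 (running +145.5578)
  i=7: 1.6550·-1.8585 − 5.1590·-6.4458 = +30.1780 (running +175.7358)
  i=8: 5.1590·3.4394 − 2.2014·-1.8585 = +21.8353 (running +197.5711)
Area = |Σ|/2 = |197.5711|/2 = 98.7855

Area at t=0.592: 98.7855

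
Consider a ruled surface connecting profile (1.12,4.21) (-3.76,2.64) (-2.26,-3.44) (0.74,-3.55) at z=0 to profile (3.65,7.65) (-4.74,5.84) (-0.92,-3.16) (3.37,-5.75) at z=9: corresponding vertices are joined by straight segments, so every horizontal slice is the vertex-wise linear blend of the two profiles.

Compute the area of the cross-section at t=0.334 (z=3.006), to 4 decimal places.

Cross-section at t=0.334: each vertex is (1-t)·p0[i] + t·p1[i].
  v1: (1-0.334)·(1.12,4.21) + 0.334·(3.65,7.65) = (1.9650,5.3590)
  v2: (1-0.334)·(-3.76,2.64) + 0.334·(-4.74,5.84) = (-4.0873,3.7088)
  v3: (1-0.334)·(-2.26,-3.44) + 0.334·(-0.92,-3.16) = (-1.8124,-3.3465)
  v4: (1-0.334)·(0.74,-3.55) + 0.334·(3.37,-5.75) = (1.6184,-4.2848)
Shoelace sum Σ(x_i·y_{i+1} − x_{i+1}·y_i):
  i=1: 1.9650·3.7088 − -4.0873·5.3590 = +29.1917 (running +29.1917)
  i=2: -4.0873·-3.3465 − -1.8124·3.7088 = +20.4001 (running +49.5918)
  i=3: -1.8124·-4.2848 − 1.6184·-3.3465 = +13.1820 (running +62.7737)
  i=4: 1.6184·5.3590 − 1.9650·-4.2848 = +17.0928 (running +79.8665)
Area = |Σ|/2 = |79.8665|/2 = 39.9332

Area at t=0.334: 39.9332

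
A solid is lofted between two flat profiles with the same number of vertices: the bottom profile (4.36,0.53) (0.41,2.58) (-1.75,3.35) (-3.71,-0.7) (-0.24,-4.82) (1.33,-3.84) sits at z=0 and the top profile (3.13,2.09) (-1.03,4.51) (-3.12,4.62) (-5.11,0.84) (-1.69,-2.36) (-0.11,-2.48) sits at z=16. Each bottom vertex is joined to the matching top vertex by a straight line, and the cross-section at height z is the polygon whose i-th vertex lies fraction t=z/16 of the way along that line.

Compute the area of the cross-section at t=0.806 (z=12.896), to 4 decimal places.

Area at t=0.806: 35.8959

Cross-section at t=0.806: each vertex is (1-t)·p0[i] + t·p1[i].
  v1: (1-0.806)·(4.36,0.53) + 0.806·(3.13,2.09) = (3.3686,1.7874)
  v2: (1-0.806)·(0.41,2.58) + 0.806·(-1.03,4.51) = (-0.7506,4.1356)
  v3: (1-0.806)·(-1.75,3.35) + 0.806·(-3.12,4.62) = (-2.8542,4.3736)
  v4: (1-0.806)·(-3.71,-0.7) + 0.806·(-5.11,0.84) = (-4.8384,0.5412)
  v5: (1-0.806)·(-0.24,-4.82) + 0.806·(-1.69,-2.36) = (-1.4087,-2.8372)
  v6: (1-0.806)·(1.33,-3.84) + 0.806·(-0.11,-2.48) = (0.1694,-2.7438)
Shoelace sum Σ(x_i·y_{i+1} − x_{i+1}·y_i):
  i=1: 3.3686·4.1356 − -0.7506·1.7874 = +15.2729 (running +15.2729)
  i=2: -0.7506·4.3736 − -2.8542·4.1356 = +8.5208 (running +23.7937)
  i=3: -2.8542·0.5412 − -4.8384·4.3736 = +19.6165 (running +43.4102)
  i=4: -4.8384·-2.8372 − -1.4087·0.5412 = +14.4901 (running +57.9004)
  i=5: -1.4087·-2.7438 − 0.1694·-2.8372 = +4.3458 (running +62.2461)
  i=6: 0.1694·1.7874 − 3.3686·-2.7438 = +9.5457 (running +71.7918)
Area = |Σ|/2 = |71.7918|/2 = 35.8959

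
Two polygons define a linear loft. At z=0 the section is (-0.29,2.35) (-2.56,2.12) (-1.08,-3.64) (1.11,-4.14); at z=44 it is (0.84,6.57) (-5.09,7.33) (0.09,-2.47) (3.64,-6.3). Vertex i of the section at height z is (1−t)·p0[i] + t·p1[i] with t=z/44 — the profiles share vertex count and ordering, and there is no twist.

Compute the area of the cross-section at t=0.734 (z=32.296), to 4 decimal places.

Area at t=0.734: 34.8187

Cross-section at t=0.734: each vertex is (1-t)·p0[i] + t·p1[i].
  v1: (1-0.734)·(-0.29,2.35) + 0.734·(0.84,6.57) = (0.5394,5.4475)
  v2: (1-0.734)·(-2.56,2.12) + 0.734·(-5.09,7.33) = (-4.4170,5.9441)
  v3: (1-0.734)·(-1.08,-3.64) + 0.734·(0.09,-2.47) = (-0.2212,-2.7812)
  v4: (1-0.734)·(1.11,-4.14) + 0.734·(3.64,-6.3) = (2.9670,-5.7254)
Shoelace sum Σ(x_i·y_{i+1} − x_{i+1}·y_i):
  i=1: 0.5394·5.9441 − -4.4170·5.4475 = +27.2680 (running +27.2680)
  i=2: -4.4170·-2.7812 − -0.2212·5.9441 = +13.5997 (running +40.8677)
  i=3: -0.2212·-5.7254 − 2.9670·-2.7812 = +9.5185 (running +50.3862)
  i=4: 2.9670·5.4475 − 0.5394·-5.7254 = +19.2512 (running +69.6374)
Area = |Σ|/2 = |69.6374|/2 = 34.8187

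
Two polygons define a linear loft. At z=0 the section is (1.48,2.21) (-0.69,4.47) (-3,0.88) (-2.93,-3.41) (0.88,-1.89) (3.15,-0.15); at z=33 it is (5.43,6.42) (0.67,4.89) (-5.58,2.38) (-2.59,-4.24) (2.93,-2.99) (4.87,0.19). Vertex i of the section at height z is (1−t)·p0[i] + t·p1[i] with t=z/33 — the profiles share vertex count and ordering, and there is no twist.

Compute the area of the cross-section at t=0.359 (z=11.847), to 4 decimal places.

Area at t=0.359: 42.8058

Cross-section at t=0.359: each vertex is (1-t)·p0[i] + t·p1[i].
  v1: (1-0.359)·(1.48,2.21) + 0.359·(5.43,6.42) = (2.8980,3.7214)
  v2: (1-0.359)·(-0.69,4.47) + 0.359·(0.67,4.89) = (-0.2018,4.6208)
  v3: (1-0.359)·(-3,0.88) + 0.359·(-5.58,2.38) = (-3.9262,1.4185)
  v4: (1-0.359)·(-2.93,-3.41) + 0.359·(-2.59,-4.24) = (-2.8079,-3.7080)
  v5: (1-0.359)·(0.88,-1.89) + 0.359·(2.93,-2.99) = (1.6160,-2.2849)
  v6: (1-0.359)·(3.15,-0.15) + 0.359·(4.87,0.19) = (3.7675,-0.0279)
Shoelace sum Σ(x_i·y_{i+1} − x_{i+1}·y_i):
  i=1: 2.8980·4.6208 − -0.2018·3.7214 = +14.1421 (running +14.1421)
  i=2: -0.2018·1.4185 − -3.9262·4.6208 = +17.8560 (running +31.9981)
  i=3: -3.9262·-3.7080 − -2.8079·1.4185 = +18.5414 (running +50.5395)
  i=4: -2.8079·-2.2849 − 1.6160·-3.7080 = +12.4078 (running +62.9472)
  i=5: 1.6160·-0.0279 − 3.7675·-2.2849 = +8.5632 (running +71.5104)
  i=6: 3.7675·3.7214 − 2.8980·-0.0279 = +14.1012 (running +85.6116)
Area = |Σ|/2 = |85.6116|/2 = 42.8058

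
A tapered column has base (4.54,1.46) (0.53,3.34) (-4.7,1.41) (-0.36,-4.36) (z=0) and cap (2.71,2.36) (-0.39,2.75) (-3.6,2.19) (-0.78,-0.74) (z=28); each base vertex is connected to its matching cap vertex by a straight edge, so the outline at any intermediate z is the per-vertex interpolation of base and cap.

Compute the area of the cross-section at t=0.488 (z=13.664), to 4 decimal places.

Area at t=0.488: 22.0111

Cross-section at t=0.488: each vertex is (1-t)·p0[i] + t·p1[i].
  v1: (1-0.488)·(4.54,1.46) + 0.488·(2.71,2.36) = (3.6470,1.8992)
  v2: (1-0.488)·(0.53,3.34) + 0.488·(-0.39,2.75) = (0.0810,3.0521)
  v3: (1-0.488)·(-4.7,1.41) + 0.488·(-3.6,2.19) = (-4.1632,1.7906)
  v4: (1-0.488)·(-0.36,-4.36) + 0.488·(-0.78,-0.74) = (-0.5650,-2.5934)
Shoelace sum Σ(x_i·y_{i+1} − x_{i+1}·y_i):
  i=1: 3.6470·3.0521 − 0.0810·1.8992 = +10.9769 (running +10.9769)
  i=2: 0.0810·1.7906 − -4.1632·3.0521 = +12.8515 (running +23.8284)
  i=3: -4.1632·-2.5934 − -0.5650·1.7906 = +11.8086 (running +35.6371)
  i=4: -0.5650·1.8992 − 3.6470·-2.5934 = +8.3852 (running +44.0223)
Area = |Σ|/2 = |44.0223|/2 = 22.0111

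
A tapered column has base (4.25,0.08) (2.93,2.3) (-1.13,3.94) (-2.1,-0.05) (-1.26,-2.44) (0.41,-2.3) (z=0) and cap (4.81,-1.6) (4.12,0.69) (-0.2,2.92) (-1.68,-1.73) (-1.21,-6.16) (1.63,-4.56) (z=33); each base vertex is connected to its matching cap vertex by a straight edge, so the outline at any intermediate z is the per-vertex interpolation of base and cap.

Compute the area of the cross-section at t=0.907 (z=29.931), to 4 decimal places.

Area at t=0.907: 34.2180

Cross-section at t=0.907: each vertex is (1-t)·p0[i] + t·p1[i].
  v1: (1-0.907)·(4.25,0.08) + 0.907·(4.81,-1.6) = (4.7579,-1.4438)
  v2: (1-0.907)·(2.93,2.3) + 0.907·(4.12,0.69) = (4.0093,0.8397)
  v3: (1-0.907)·(-1.13,3.94) + 0.907·(-0.2,2.92) = (-0.2865,3.0149)
  v4: (1-0.907)·(-2.1,-0.05) + 0.907·(-1.68,-1.73) = (-1.7191,-1.5738)
  v5: (1-0.907)·(-1.26,-2.44) + 0.907·(-1.21,-6.16) = (-1.2147,-5.8140)
  v6: (1-0.907)·(0.41,-2.3) + 0.907·(1.63,-4.56) = (1.5165,-4.3498)
Shoelace sum Σ(x_i·y_{i+1} − x_{i+1}·y_i):
  i=1: 4.7579·0.8397 − 4.0093·-1.4438 = +9.7839 (running +9.7839)
  i=2: 4.0093·3.0149 − -0.2865·0.8397 = +12.3281 (running +22.1120)
  i=3: -0.2865·-1.5738 − -1.7191·3.0149 = +5.6336 (running +27.7456)
  i=4: -1.7191·-5.8140 − -1.2147·-1.5738 = +8.0831 (running +35.8287)
  i=5: -1.2147·-4.3498 − 1.5165·-5.8140 = +14.1007 (running +49.9295)
  i=6: 1.5165·-1.4438 − 4.7579·-4.3498 = +18.5066 (running +68.4360)
Area = |Σ|/2 = |68.4360|/2 = 34.2180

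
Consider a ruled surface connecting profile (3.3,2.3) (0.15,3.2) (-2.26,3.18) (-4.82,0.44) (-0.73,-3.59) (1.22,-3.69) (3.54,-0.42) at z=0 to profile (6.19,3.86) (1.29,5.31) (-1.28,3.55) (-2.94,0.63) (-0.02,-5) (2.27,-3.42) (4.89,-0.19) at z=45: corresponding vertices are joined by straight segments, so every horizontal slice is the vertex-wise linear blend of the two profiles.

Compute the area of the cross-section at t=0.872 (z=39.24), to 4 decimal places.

Cross-section at t=0.872: each vertex is (1-t)·p0[i] + t·p1[i].
  v1: (1-0.872)·(3.3,2.3) + 0.872·(6.19,3.86) = (5.8201,3.6603)
  v2: (1-0.872)·(0.15,3.2) + 0.872·(1.29,5.31) = (1.1441,5.0399)
  v3: (1-0.872)·(-2.26,3.18) + 0.872·(-1.28,3.55) = (-1.4054,3.5026)
  v4: (1-0.872)·(-4.82,0.44) + 0.872·(-2.94,0.63) = (-3.1806,0.6057)
  v5: (1-0.872)·(-0.73,-3.59) + 0.872·(-0.02,-5) = (-0.1109,-4.8195)
  v6: (1-0.872)·(1.22,-3.69) + 0.872·(2.27,-3.42) = (2.1356,-3.4546)
  v7: (1-0.872)·(3.54,-0.42) + 0.872·(4.89,-0.19) = (4.7172,-0.2194)
Shoelace sum Σ(x_i·y_{i+1} − x_{i+1}·y_i):
  i=1: 5.8201·5.0399 − 1.1441·3.6603 = +25.1450 (running +25.1450)
  i=2: 1.1441·3.5026 − -1.4054·5.0399 = +11.0906 (running +36.2356)
  i=3: -1.4054·0.6057 − -3.1806·3.5026 = +10.2894 (running +46.5250)
  i=4: -3.1806·-4.8195 − -0.1109·0.6057 = +15.3963 (running +61.9214)
  i=5: -0.1109·-3.4546 − 2.1356·-4.8195 = +10.6756 (running +72.5970)
  i=6: 2.1356·-0.2194 − 4.7172·-3.4546 = +15.8272 (running +88.4242)
  i=7: 4.7172·3.6603 − 5.8201·-0.2194 = +18.5436 (running +106.9678)
Area = |Σ|/2 = |106.9678|/2 = 53.4839

Area at t=0.872: 53.4839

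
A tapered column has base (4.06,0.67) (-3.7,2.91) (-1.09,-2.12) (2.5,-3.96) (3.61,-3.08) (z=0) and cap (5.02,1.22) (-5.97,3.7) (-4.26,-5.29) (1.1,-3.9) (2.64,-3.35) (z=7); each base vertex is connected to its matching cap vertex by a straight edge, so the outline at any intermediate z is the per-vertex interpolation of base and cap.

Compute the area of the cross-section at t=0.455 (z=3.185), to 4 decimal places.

Area at t=0.455: 42.3028

Cross-section at t=0.455: each vertex is (1-t)·p0[i] + t·p1[i].
  v1: (1-0.455)·(4.06,0.67) + 0.455·(5.02,1.22) = (4.4968,0.9203)
  v2: (1-0.455)·(-3.7,2.91) + 0.455·(-5.97,3.7) = (-4.7328,3.2694)
  v3: (1-0.455)·(-1.09,-2.12) + 0.455·(-4.26,-5.29) = (-2.5324,-3.5624)
  v4: (1-0.455)·(2.5,-3.96) + 0.455·(1.1,-3.9) = (1.8630,-3.9327)
  v5: (1-0.455)·(3.61,-3.08) + 0.455·(2.64,-3.35) = (3.1686,-3.2028)
Shoelace sum Σ(x_i·y_{i+1} − x_{i+1}·y_i):
  i=1: 4.4968·3.2694 − -4.7328·0.9203 = +19.0575 (running +19.0575)
  i=2: -4.7328·-3.5624 − -2.5324·3.2694 = +25.1395 (running +44.1969)
  i=3: -2.5324·-3.9327 − 1.8630·-3.5624 = +16.5956 (running +60.7926)
  i=4: 1.8630·-3.2028 − 3.1686·-3.9327 = +6.4944 (running +67.2870)
  i=5: 3.1686·0.9203 − 4.4968·-3.2028 = +17.3185 (running +84.6055)
Area = |Σ|/2 = |84.6055|/2 = 42.3028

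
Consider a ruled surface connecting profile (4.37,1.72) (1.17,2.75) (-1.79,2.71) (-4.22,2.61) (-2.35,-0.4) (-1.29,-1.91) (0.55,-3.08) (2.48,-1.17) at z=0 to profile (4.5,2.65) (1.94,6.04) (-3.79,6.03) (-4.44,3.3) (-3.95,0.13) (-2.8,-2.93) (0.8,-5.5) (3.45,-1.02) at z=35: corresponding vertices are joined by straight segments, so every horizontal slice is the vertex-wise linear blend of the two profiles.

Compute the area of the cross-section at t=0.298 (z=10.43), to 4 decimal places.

Cross-section at t=0.298: each vertex is (1-t)·p0[i] + t·p1[i].
  v1: (1-0.298)·(4.37,1.72) + 0.298·(4.5,2.65) = (4.4087,1.9971)
  v2: (1-0.298)·(1.17,2.75) + 0.298·(1.94,6.04) = (1.3995,3.7304)
  v3: (1-0.298)·(-1.79,2.71) + 0.298·(-3.79,6.03) = (-2.3860,3.6994)
  v4: (1-0.298)·(-4.22,2.61) + 0.298·(-4.44,3.3) = (-4.2856,2.8156)
  v5: (1-0.298)·(-2.35,-0.4) + 0.298·(-3.95,0.13) = (-2.8268,-0.2421)
  v6: (1-0.298)·(-1.29,-1.91) + 0.298·(-2.8,-2.93) = (-1.7400,-2.2140)
  v7: (1-0.298)·(0.55,-3.08) + 0.298·(0.8,-5.5) = (0.6245,-3.8012)
  v8: (1-0.298)·(2.48,-1.17) + 0.298·(3.45,-1.02) = (2.7691,-1.1253)
Shoelace sum Σ(x_i·y_{i+1} − x_{i+1}·y_i):
  i=1: 4.4087·3.7304 − 1.3995·1.9971 = +13.6515 (running +13.6515)
  i=2: 1.3995·3.6994 − -2.3860·3.7304 = +14.0779 (running +27.7294)
  i=3: -2.3860·2.8156 − -4.2856·3.6994 = +9.1358 (running +36.8652)
  i=4: -4.2856·-0.2421 − -2.8268·2.8156 = +8.9966 (running +45.8617)
  i=5: -2.8268·-2.2140 − -1.7400·-0.2421 = +5.8372 (running +51.6990)
  i=6: -1.7400·-3.8012 − 0.6245·-2.2140 = +7.9966 (running +59.6955)
  i=7: 0.6245·-1.1253 − 2.7691·-3.8012 = +9.8229 (running +69.5184)
  i=8: 2.7691·1.9971 − 4.4087·-1.1253 = +10.4914 (running +80.0098)
Area = |Σ|/2 = |80.0098|/2 = 40.0049

Area at t=0.298: 40.0049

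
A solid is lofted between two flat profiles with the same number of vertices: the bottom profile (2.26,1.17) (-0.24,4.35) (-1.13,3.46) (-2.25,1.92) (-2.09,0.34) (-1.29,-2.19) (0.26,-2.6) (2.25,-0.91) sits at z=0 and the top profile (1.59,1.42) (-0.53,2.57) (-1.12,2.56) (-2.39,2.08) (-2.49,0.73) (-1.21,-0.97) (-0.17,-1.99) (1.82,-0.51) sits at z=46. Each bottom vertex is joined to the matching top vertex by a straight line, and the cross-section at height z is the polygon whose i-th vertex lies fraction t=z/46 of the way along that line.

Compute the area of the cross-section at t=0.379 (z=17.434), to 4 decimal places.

Cross-section at t=0.379: each vertex is (1-t)·p0[i] + t·p1[i].
  v1: (1-0.379)·(2.26,1.17) + 0.379·(1.59,1.42) = (2.0061,1.2647)
  v2: (1-0.379)·(-0.24,4.35) + 0.379·(-0.53,2.57) = (-0.3499,3.6754)
  v3: (1-0.379)·(-1.13,3.46) + 0.379·(-1.12,2.56) = (-1.1262,3.1189)
  v4: (1-0.379)·(-2.25,1.92) + 0.379·(-2.39,2.08) = (-2.3031,1.9806)
  v5: (1-0.379)·(-2.09,0.34) + 0.379·(-2.49,0.73) = (-2.2416,0.4878)
  v6: (1-0.379)·(-1.29,-2.19) + 0.379·(-1.21,-0.97) = (-1.2597,-1.7276)
  v7: (1-0.379)·(0.26,-2.6) + 0.379·(-0.17,-1.99) = (0.0970,-2.3688)
  v8: (1-0.379)·(2.25,-0.91) + 0.379·(1.82,-0.51) = (2.0870,-0.7584)
Shoelace sum Σ(x_i·y_{i+1} − x_{i+1}·y_i):
  i=1: 2.0061·3.6754 − -0.3499·1.2647 = +7.8156 (running +7.8156)
  i=2: -0.3499·3.1189 − -1.1262·3.6754 = +3.0479 (running +10.8635)
  i=3: -1.1262·1.9806 − -2.3031·3.1189 = +4.9524 (running +15.8159)
  i=4: -2.3031·0.4878 − -2.2416·1.9806 = +3.3163 (running +19.1323)
  i=5: -2.2416·-1.7276 − -1.2597·0.4878 = +4.4871 (running +23.6194)
  i=6: -1.2597·-2.3688 − 0.0970·-1.7276 = +3.1516 (running +26.7710)
  i=7: 0.0970·-0.7584 − 2.0870·-2.3688 = +4.8702 (running +31.6412)
  i=8: 2.0870·1.2647 − 2.0061·-0.7584 = +4.1610 (running +35.8021)
Area = |Σ|/2 = |35.8021|/2 = 17.9011

Area at t=0.379: 17.9011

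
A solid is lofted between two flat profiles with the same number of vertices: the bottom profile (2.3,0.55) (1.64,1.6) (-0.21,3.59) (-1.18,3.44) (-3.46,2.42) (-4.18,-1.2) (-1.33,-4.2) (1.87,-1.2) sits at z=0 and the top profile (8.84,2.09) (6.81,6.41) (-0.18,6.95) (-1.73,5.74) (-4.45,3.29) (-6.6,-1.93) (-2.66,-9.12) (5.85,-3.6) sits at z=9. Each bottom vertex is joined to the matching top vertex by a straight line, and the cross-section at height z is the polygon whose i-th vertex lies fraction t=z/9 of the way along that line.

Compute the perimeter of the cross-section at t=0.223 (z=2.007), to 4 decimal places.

Cross-section at t=0.223: each vertex is (1-t)·p0[i] + t·p1[i].
  v1: (1-0.223)·(2.3,0.55) + 0.223·(8.84,2.09) = (3.7584,0.8934)
  v2: (1-0.223)·(1.64,1.6) + 0.223·(6.81,6.41) = (2.7929,2.6726)
  v3: (1-0.223)·(-0.21,3.59) + 0.223·(-0.18,6.95) = (-0.2033,4.3393)
  v4: (1-0.223)·(-1.18,3.44) + 0.223·(-1.73,5.74) = (-1.3027,3.9529)
  v5: (1-0.223)·(-3.46,2.42) + 0.223·(-4.45,3.29) = (-3.6808,2.6140)
  v6: (1-0.223)·(-4.18,-1.2) + 0.223·(-6.6,-1.93) = (-4.7197,-1.3628)
  v7: (1-0.223)·(-1.33,-4.2) + 0.223·(-2.66,-9.12) = (-1.6266,-5.2972)
  v8: (1-0.223)·(1.87,-1.2) + 0.223·(5.85,-3.6) = (2.7575,-1.7352)
Perimeter = Σ |v_{i+1} − v_i|:
  edge 1→2: √(-0.9655² + 1.7792²) = 2.0243 (running 2.0243)
  edge 2→3: √(-2.9962² + 1.6667²) = 3.4286 (running 5.4529)
  edge 3→4: √(-1.0993² + -0.3864²) = 1.1653 (running 6.6181)
  edge 4→5: √(-2.3781² + -1.3389²) = 2.7291 (running 9.3472)
  edge 5→6: √(-1.0389² + -3.9768²) = 4.1103 (running 13.4575)
  edge 6→7: √(3.0931² + -3.9344²) = 5.0046 (running 18.4621)
  edge 7→8: √(4.3841² + 3.5620²) = 5.6487 (running 24.1109)
  edge 8→1: √(1.0009² + 2.6286²) = 2.8127 (running 26.9236)
Perimeter = 26.9236

Perimeter at t=0.223: 26.9236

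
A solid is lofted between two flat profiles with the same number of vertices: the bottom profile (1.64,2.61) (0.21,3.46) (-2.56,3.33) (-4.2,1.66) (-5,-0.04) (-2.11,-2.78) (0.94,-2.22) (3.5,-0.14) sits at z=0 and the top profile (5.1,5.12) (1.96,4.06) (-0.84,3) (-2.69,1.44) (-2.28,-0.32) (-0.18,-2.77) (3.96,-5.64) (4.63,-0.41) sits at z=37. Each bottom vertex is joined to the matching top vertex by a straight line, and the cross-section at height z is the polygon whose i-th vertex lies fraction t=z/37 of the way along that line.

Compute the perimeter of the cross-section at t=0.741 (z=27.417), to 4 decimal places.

Cross-section at t=0.741: each vertex is (1-t)·p0[i] + t·p1[i].
  v1: (1-0.741)·(1.64,2.61) + 0.741·(5.1,5.12) = (4.2039,4.4699)
  v2: (1-0.741)·(0.21,3.46) + 0.741·(1.96,4.06) = (1.5067,3.9046)
  v3: (1-0.741)·(-2.56,3.33) + 0.741·(-0.84,3) = (-1.2855,3.0855)
  v4: (1-0.741)·(-4.2,1.66) + 0.741·(-2.69,1.44) = (-3.0811,1.4970)
  v5: (1-0.741)·(-5,-0.04) + 0.741·(-2.28,-0.32) = (-2.9845,-0.2475)
  v6: (1-0.741)·(-2.11,-2.78) + 0.741·(-0.18,-2.77) = (-0.6799,-2.7726)
  v7: (1-0.741)·(0.94,-2.22) + 0.741·(3.96,-5.64) = (3.1778,-4.7542)
  v8: (1-0.741)·(3.5,-0.14) + 0.741·(4.63,-0.41) = (4.3373,-0.3401)
Perimeter = Σ |v_{i+1} − v_i|:
  edge 1→2: √(-2.6971² + -0.5653²) = 2.7557 (running 2.7557)
  edge 2→3: √(-2.7922² + -0.8191²) = 2.9099 (running 5.6656)
  edge 3→4: √(-1.7956² + -1.5885²) = 2.3974 (running 8.0630)
  edge 4→5: √(0.0966² + -1.7445²) = 1.7471 (running 9.8101)
  edge 5→6: √(2.3046² + -2.5251²) = 3.4187 (running 13.2288)
  edge 6→7: √(3.8577² + -1.9816²) = 4.3369 (running 17.5657)
  edge 7→8: √(1.1595² + 4.4142²) = 4.5639 (running 22.1296)
  edge 8→1: √(-0.1335² + 4.8100²) = 4.8118 (running 26.9415)
Perimeter = 26.9415

Perimeter at t=0.741: 26.9415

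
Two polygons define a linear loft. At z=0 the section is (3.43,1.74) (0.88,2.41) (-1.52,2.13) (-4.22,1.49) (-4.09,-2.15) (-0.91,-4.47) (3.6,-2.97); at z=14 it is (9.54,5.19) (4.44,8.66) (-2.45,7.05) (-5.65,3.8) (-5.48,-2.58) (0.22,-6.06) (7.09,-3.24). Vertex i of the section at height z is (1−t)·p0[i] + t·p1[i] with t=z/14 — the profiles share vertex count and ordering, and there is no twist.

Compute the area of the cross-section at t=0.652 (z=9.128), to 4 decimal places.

Area at t=0.652: 110.7810

Cross-section at t=0.652: each vertex is (1-t)·p0[i] + t·p1[i].
  v1: (1-0.652)·(3.43,1.74) + 0.652·(9.54,5.19) = (7.4137,3.9894)
  v2: (1-0.652)·(0.88,2.41) + 0.652·(4.44,8.66) = (3.2011,6.4850)
  v3: (1-0.652)·(-1.52,2.13) + 0.652·(-2.45,7.05) = (-2.1264,5.3378)
  v4: (1-0.652)·(-4.22,1.49) + 0.652·(-5.65,3.8) = (-5.1524,2.9961)
  v5: (1-0.652)·(-4.09,-2.15) + 0.652·(-5.48,-2.58) = (-4.9963,-2.4304)
  v6: (1-0.652)·(-0.91,-4.47) + 0.652·(0.22,-6.06) = (-0.1732,-5.5067)
  v7: (1-0.652)·(3.6,-2.97) + 0.652·(7.09,-3.24) = (5.8755,-3.1460)
Shoelace sum Σ(x_i·y_{i+1} − x_{i+1}·y_i):
  i=1: 7.4137·6.4850 − 3.2011·3.9894 = +35.3074 (running +35.3074)
  i=2: 3.2011·5.3378 − -2.1264·6.4850 = +30.8765 (running +66.1839)
  i=3: -2.1264·2.9961 − -5.1524·5.3378 = +21.1316 (running +87.3156)
  i=4: -5.1524·-2.4304 − -4.9963·2.9961 = +27.4915 (running +114.8071)
  i=5: -4.9963·-5.5067 − -0.1732·-2.4304 = +27.0919 (running +141.8990)
  i=6: -0.1732·-3.1460 − 5.8755·-5.5067 = +32.8994 (running +174.7984)
  i=7: 5.8755·3.9894 − 7.4137·-3.1460 = +46.7635 (running +221.5619)
Area = |Σ|/2 = |221.5619|/2 = 110.7810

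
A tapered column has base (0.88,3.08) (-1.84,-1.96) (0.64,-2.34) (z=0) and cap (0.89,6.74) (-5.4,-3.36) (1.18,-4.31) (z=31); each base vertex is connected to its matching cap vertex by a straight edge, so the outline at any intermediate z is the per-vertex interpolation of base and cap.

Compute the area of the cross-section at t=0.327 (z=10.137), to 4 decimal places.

Area at t=0.327: 13.8900

Cross-section at t=0.327: each vertex is (1-t)·p0[i] + t·p1[i].
  v1: (1-0.327)·(0.88,3.08) + 0.327·(0.89,6.74) = (0.8833,4.2768)
  v2: (1-0.327)·(-1.84,-1.96) + 0.327·(-5.4,-3.36) = (-3.0041,-2.4178)
  v3: (1-0.327)·(0.64,-2.34) + 0.327·(1.18,-4.31) = (0.8166,-2.9842)
Shoelace sum Σ(x_i·y_{i+1} − x_{i+1}·y_i):
  i=1: 0.8833·-2.4178 − -3.0041·4.2768 = +10.7125 (running +10.7125)
  i=2: -3.0041·-2.9842 − 0.8166·-2.4178 = +10.9392 (running +21.6517)
  i=3: 0.8166·4.2768 − 0.8833·-2.9842 = +6.1282 (running +27.7799)
Area = |Σ|/2 = |27.7799|/2 = 13.8900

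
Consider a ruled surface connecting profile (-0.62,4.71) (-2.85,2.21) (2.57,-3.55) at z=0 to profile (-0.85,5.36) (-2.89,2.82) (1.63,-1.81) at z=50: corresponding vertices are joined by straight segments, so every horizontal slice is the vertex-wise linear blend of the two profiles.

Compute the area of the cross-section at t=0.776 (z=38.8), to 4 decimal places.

Area at t=0.776: 11.0600

Cross-section at t=0.776: each vertex is (1-t)·p0[i] + t·p1[i].
  v1: (1-0.776)·(-0.62,4.71) + 0.776·(-0.85,5.36) = (-0.7985,5.2144)
  v2: (1-0.776)·(-2.85,2.21) + 0.776·(-2.89,2.82) = (-2.8810,2.6834)
  v3: (1-0.776)·(2.57,-3.55) + 0.776·(1.63,-1.81) = (1.8406,-2.1998)
Shoelace sum Σ(x_i·y_{i+1} − x_{i+1}·y_i):
  i=1: -0.7985·2.6834 − -2.8810·5.2144 = +12.8803 (running +12.8803)
  i=2: -2.8810·-2.1998 − 1.8406·2.6834 = +1.3987 (running +14.2790)
  i=3: 1.8406·5.2144 − -0.7985·-2.1998 = +7.8410 (running +22.1199)
Area = |Σ|/2 = |22.1199|/2 = 11.0600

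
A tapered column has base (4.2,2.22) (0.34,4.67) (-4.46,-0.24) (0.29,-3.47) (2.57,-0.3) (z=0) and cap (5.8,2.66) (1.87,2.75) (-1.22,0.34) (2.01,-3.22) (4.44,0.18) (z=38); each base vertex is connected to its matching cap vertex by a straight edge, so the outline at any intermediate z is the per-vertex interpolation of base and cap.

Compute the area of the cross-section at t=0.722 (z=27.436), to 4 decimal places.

Area at t=0.722: 25.2545

Cross-section at t=0.722: each vertex is (1-t)·p0[i] + t·p1[i].
  v1: (1-0.722)·(4.2,2.22) + 0.722·(5.8,2.66) = (5.3552,2.5377)
  v2: (1-0.722)·(0.34,4.67) + 0.722·(1.87,2.75) = (1.4447,3.2838)
  v3: (1-0.722)·(-4.46,-0.24) + 0.722·(-1.22,0.34) = (-2.1207,0.1788)
  v4: (1-0.722)·(0.29,-3.47) + 0.722·(2.01,-3.22) = (1.5318,-3.2895)
  v5: (1-0.722)·(2.57,-0.3) + 0.722·(4.44,0.18) = (3.9201,0.0466)
Shoelace sum Σ(x_i·y_{i+1} − x_{i+1}·y_i):
  i=1: 5.3552·3.2838 − 1.4447·2.5377 = +13.9191 (running +13.9191)
  i=2: 1.4447·0.1788 − -2.1207·3.2838 = +7.2222 (running +21.1413)
  i=3: -2.1207·-3.2895 − 1.5318·0.1788 = +6.7023 (running +27.8436)
  i=4: 1.5318·0.0466 − 3.9201·-3.2895 = +12.9666 (running +40.8102)
  i=5: 3.9201·2.5377 − 5.3552·0.0466 = +9.6987 (running +50.5089)
Area = |Σ|/2 = |50.5089|/2 = 25.2545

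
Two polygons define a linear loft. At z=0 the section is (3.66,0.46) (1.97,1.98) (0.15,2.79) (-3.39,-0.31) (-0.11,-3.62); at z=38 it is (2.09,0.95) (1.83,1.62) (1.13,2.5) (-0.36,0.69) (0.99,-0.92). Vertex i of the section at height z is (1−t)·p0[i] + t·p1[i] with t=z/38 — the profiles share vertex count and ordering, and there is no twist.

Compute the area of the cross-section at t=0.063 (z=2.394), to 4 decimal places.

Cross-section at t=0.063: each vertex is (1-t)·p0[i] + t·p1[i].
  v1: (1-0.063)·(3.66,0.46) + 0.063·(2.09,0.95) = (3.5611,0.4909)
  v2: (1-0.063)·(1.97,1.98) + 0.063·(1.83,1.62) = (1.9612,1.9573)
  v3: (1-0.063)·(0.15,2.79) + 0.063·(1.13,2.5) = (0.2117,2.7717)
  v4: (1-0.063)·(-3.39,-0.31) + 0.063·(-0.36,0.69) = (-3.1991,-0.2470)
  v5: (1-0.063)·(-0.11,-3.62) + 0.063·(0.99,-0.92) = (-0.0407,-3.4499)
Shoelace sum Σ(x_i·y_{i+1} − x_{i+1}·y_i):
  i=1: 3.5611·1.9573 − 1.9612·0.4909 = +6.0075 (running +6.0075)
  i=2: 1.9612·2.7717 − 0.2117·1.9573 = +5.0214 (running +11.0289)
  i=3: 0.2117·-0.2470 − -3.1991·2.7717 = +8.8148 (running +19.8437)
  i=4: -3.1991·-3.4499 − -0.0407·-0.2470 = +11.0266 (running +30.8703)
  i=5: -0.0407·0.4909 − 3.5611·-3.4499 = +12.2654 (running +43.1357)
Area = |Σ|/2 = |43.1357|/2 = 21.5678

Area at t=0.063: 21.5678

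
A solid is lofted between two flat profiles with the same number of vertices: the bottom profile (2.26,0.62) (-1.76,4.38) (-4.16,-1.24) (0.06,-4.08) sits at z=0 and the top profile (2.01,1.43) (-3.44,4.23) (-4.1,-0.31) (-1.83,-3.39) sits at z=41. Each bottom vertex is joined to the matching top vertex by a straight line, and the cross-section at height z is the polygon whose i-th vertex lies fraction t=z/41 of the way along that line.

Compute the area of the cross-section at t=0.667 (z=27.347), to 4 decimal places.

Cross-section at t=0.667: each vertex is (1-t)·p0[i] + t·p1[i].
  v1: (1-0.667)·(2.26,0.62) + 0.667·(2.01,1.43) = (2.0932,1.1603)
  v2: (1-0.667)·(-1.76,4.38) + 0.667·(-3.44,4.23) = (-2.8806,4.2800)
  v3: (1-0.667)·(-4.16,-1.24) + 0.667·(-4.1,-0.31) = (-4.1200,-0.6197)
  v4: (1-0.667)·(0.06,-4.08) + 0.667·(-1.83,-3.39) = (-1.2006,-3.6198)
Shoelace sum Σ(x_i·y_{i+1} − x_{i+1}·y_i):
  i=1: 2.0932·4.2800 − -2.8806·1.1603 = +12.3012 (running +12.3012)
  i=2: -2.8806·-0.6197 − -4.1200·4.2800 = +19.4184 (running +31.7196)
  i=3: -4.1200·-3.6198 − -1.2006·-0.6197 = +14.1694 (running +45.8890)
  i=4: -1.2006·1.1603 − 2.0932·-3.6198 = +6.1840 (running +52.0730)
Area = |Σ|/2 = |52.0730|/2 = 26.0365

Area at t=0.667: 26.0365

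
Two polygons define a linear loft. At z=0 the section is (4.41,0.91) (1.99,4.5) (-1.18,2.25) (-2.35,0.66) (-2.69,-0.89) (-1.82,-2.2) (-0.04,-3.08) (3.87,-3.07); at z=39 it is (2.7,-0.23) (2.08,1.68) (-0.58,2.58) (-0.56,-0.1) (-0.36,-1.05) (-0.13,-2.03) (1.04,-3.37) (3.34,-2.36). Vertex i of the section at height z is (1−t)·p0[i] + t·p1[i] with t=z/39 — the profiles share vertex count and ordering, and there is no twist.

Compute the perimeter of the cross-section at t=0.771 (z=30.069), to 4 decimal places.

Cross-section at t=0.771: each vertex is (1-t)·p0[i] + t·p1[i].
  v1: (1-0.771)·(4.41,0.91) + 0.771·(2.7,-0.23) = (3.0916,0.0311)
  v2: (1-0.771)·(1.99,4.5) + 0.771·(2.08,1.68) = (2.0594,2.3258)
  v3: (1-0.771)·(-1.18,2.25) + 0.771·(-0.58,2.58) = (-0.7174,2.5044)
  v4: (1-0.771)·(-2.35,0.66) + 0.771·(-0.56,-0.1) = (-0.9699,0.0740)
  v5: (1-0.771)·(-2.69,-0.89) + 0.771·(-0.36,-1.05) = (-0.8936,-1.0134)
  v6: (1-0.771)·(-1.82,-2.2) + 0.771·(-0.13,-2.03) = (-0.5170,-2.0689)
  v7: (1-0.771)·(-0.04,-3.08) + 0.771·(1.04,-3.37) = (0.7927,-3.3036)
  v8: (1-0.771)·(3.87,-3.07) + 0.771·(3.34,-2.36) = (3.4614,-2.5226)
Perimeter = Σ |v_{i+1} − v_i|:
  edge 1→2: √(-1.0322² + 2.2947²) = 2.5162 (running 2.5162)
  edge 2→3: √(-2.7768² + 0.1787²) = 2.7825 (running 5.2987)
  edge 3→4: √(-0.2525² + -2.4304²) = 2.4435 (running 7.7422)
  edge 4→5: √(0.0763² + -1.0874²) = 1.0901 (running 8.8323)
  edge 5→6: √(0.3766² + -1.0556²) = 1.1207 (running 9.9530)
  edge 6→7: √(1.3097² + -1.2347²) = 1.7999 (running 11.7529)
  edge 7→8: √(2.6687² + 0.7810²) = 2.7806 (running 14.5335)
  edge 8→1: √(-0.3698² + 2.5536²) = 2.5803 (running 17.1138)
Perimeter = 17.1138

Perimeter at t=0.771: 17.1138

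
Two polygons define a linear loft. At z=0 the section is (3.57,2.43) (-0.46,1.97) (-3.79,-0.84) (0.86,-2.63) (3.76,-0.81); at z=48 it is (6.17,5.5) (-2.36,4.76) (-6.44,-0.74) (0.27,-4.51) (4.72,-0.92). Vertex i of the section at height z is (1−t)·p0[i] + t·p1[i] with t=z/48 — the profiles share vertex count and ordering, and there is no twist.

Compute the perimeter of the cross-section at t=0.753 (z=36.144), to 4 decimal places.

Cross-section at t=0.753: each vertex is (1-t)·p0[i] + t·p1[i].
  v1: (1-0.753)·(3.57,2.43) + 0.753·(6.17,5.5) = (5.5278,4.7417)
  v2: (1-0.753)·(-0.46,1.97) + 0.753·(-2.36,4.76) = (-1.8907,4.0709)
  v3: (1-0.753)·(-3.79,-0.84) + 0.753·(-6.44,-0.74) = (-5.7855,-0.7647)
  v4: (1-0.753)·(0.86,-2.63) + 0.753·(0.27,-4.51) = (0.4157,-4.0456)
  v5: (1-0.753)·(3.76,-0.81) + 0.753·(4.72,-0.92) = (4.4829,-0.8928)
Perimeter = Σ |v_{i+1} − v_i|:
  edge 1→2: √(-7.4185² + -0.6708²) = 7.4488 (running 7.4488)
  edge 2→3: √(-3.8948² + -4.8356²) = 6.2090 (running 13.6578)
  edge 3→4: √(6.2012² + -3.2809²) = 7.0156 (running 20.6734)
  edge 4→5: √(4.0671² + 3.1528²) = 5.1461 (running 25.8195)
  edge 5→1: √(1.0449² + 5.6345²) = 5.7306 (running 31.5501)
Perimeter = 31.5501

Perimeter at t=0.753: 31.5501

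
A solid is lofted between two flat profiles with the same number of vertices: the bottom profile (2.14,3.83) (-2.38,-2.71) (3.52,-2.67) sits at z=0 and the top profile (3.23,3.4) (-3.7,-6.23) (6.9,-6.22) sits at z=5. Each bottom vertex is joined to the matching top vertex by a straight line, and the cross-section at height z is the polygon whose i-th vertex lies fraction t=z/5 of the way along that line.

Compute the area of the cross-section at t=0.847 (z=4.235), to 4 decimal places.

Cross-section at t=0.847: each vertex is (1-t)·p0[i] + t·p1[i].
  v1: (1-0.847)·(2.14,3.83) + 0.847·(3.23,3.4) = (3.0632,3.4658)
  v2: (1-0.847)·(-2.38,-2.71) + 0.847·(-3.7,-6.23) = (-3.4980,-5.6914)
  v3: (1-0.847)·(3.52,-2.67) + 0.847·(6.9,-6.22) = (6.3829,-5.6768)
Shoelace sum Σ(x_i·y_{i+1} − x_{i+1}·y_i):
  i=1: 3.0632·-5.6914 − -3.4980·3.4658 = -5.3107 (running -5.3107)
  i=2: -3.4980·-5.6768 − 6.3829·-5.6914 = +56.1855 (running +50.8748)
  i=3: 6.3829·3.4658 − 3.0632·-5.6768 = +39.5111 (running +90.3859)
Area = |Σ|/2 = |90.3859|/2 = 45.1930

Area at t=0.847: 45.1930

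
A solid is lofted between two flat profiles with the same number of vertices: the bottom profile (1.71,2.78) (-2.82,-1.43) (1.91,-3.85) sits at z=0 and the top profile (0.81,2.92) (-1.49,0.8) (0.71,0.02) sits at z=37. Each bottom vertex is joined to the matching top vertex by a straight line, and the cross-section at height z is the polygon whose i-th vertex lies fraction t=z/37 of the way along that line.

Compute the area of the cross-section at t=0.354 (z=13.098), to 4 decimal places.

Cross-section at t=0.354: each vertex is (1-t)·p0[i] + t·p1[i].
  v1: (1-0.354)·(1.71,2.78) + 0.354·(0.81,2.92) = (1.3914,2.8296)
  v2: (1-0.354)·(-2.82,-1.43) + 0.354·(-1.49,0.8) = (-2.3492,-0.6406)
  v3: (1-0.354)·(1.91,-3.85) + 0.354·(0.71,0.02) = (1.4852,-2.4800)
Shoelace sum Σ(x_i·y_{i+1} − x_{i+1}·y_i):
  i=1: 1.3914·-0.6406 − -2.3492·2.8296 = +5.7558 (running +5.7558)
  i=2: -2.3492·-2.4800 − 1.4852·-0.6406 = +6.7774 (running +12.5332)
  i=3: 1.4852·2.8296 − 1.3914·-2.4800 = +7.6532 (running +20.1864)
Area = |Σ|/2 = |20.1864|/2 = 10.0932

Area at t=0.354: 10.0932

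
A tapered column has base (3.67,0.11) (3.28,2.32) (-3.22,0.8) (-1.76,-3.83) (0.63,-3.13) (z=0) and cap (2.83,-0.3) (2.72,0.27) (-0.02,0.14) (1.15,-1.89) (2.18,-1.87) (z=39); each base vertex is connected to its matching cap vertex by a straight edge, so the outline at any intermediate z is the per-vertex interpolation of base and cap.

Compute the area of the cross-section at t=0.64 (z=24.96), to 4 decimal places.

Area at t=0.64: 9.9370

Cross-section at t=0.64: each vertex is (1-t)·p0[i] + t·p1[i].
  v1: (1-0.64)·(3.67,0.11) + 0.64·(2.83,-0.3) = (3.1324,-0.1524)
  v2: (1-0.64)·(3.28,2.32) + 0.64·(2.72,0.27) = (2.9216,1.0080)
  v3: (1-0.64)·(-3.22,0.8) + 0.64·(-0.02,0.14) = (-1.1720,0.3776)
  v4: (1-0.64)·(-1.76,-3.83) + 0.64·(1.15,-1.89) = (0.1024,-2.5884)
  v5: (1-0.64)·(0.63,-3.13) + 0.64·(2.18,-1.87) = (1.6220,-2.3236)
Shoelace sum Σ(x_i·y_{i+1} − x_{i+1}·y_i):
  i=1: 3.1324·1.0080 − 2.9216·-0.1524 = +3.6027 (running +3.6027)
  i=2: 2.9216·0.3776 − -1.1720·1.0080 = +2.2846 (running +5.8873)
  i=3: -1.1720·-2.5884 − 0.1024·0.3776 = +2.9949 (running +8.8822)
  i=4: 0.1024·-2.3236 − 1.6220·-2.5884 = +3.9604 (running +12.8427)
  i=5: 1.6220·-0.1524 − 3.1324·-2.3236 = +7.0313 (running +19.8739)
Area = |Σ|/2 = |19.8739|/2 = 9.9370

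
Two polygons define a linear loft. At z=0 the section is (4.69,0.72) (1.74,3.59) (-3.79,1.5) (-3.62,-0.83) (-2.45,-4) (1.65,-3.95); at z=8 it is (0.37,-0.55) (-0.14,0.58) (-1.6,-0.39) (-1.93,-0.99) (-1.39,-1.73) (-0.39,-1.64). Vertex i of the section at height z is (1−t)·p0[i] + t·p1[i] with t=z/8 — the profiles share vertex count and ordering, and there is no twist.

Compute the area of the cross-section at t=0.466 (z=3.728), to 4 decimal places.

Area at t=0.466: 19.3104

Cross-section at t=0.466: each vertex is (1-t)·p0[i] + t·p1[i].
  v1: (1-0.466)·(4.69,0.72) + 0.466·(0.37,-0.55) = (2.6769,0.1282)
  v2: (1-0.466)·(1.74,3.59) + 0.466·(-0.14,0.58) = (0.8639,2.1873)
  v3: (1-0.466)·(-3.79,1.5) + 0.466·(-1.6,-0.39) = (-2.7695,0.6193)
  v4: (1-0.466)·(-3.62,-0.83) + 0.466·(-1.93,-0.99) = (-2.8325,-0.9046)
  v5: (1-0.466)·(-2.45,-4) + 0.466·(-1.39,-1.73) = (-1.9560,-2.9422)
  v6: (1-0.466)·(1.65,-3.95) + 0.466·(-0.39,-1.64) = (0.6994,-2.8735)
Shoelace sum Σ(x_i·y_{i+1} − x_{i+1}·y_i):
  i=1: 2.6769·2.1873 − 0.8639·0.1282 = +5.7445 (running +5.7445)
  i=2: 0.8639·0.6193 − -2.7695·2.1873 = +6.5927 (running +12.3373)
  i=3: -2.7695·-0.9046 − -2.8325·0.6193 = +4.2592 (running +16.5964)
  i=4: -2.8325·-2.9422 − -1.9560·-0.9046 = +6.5643 (running +23.1607)
  i=5: -1.9560·-2.8735 − 0.6994·-2.9422 = +7.6784 (running +30.8391)
  i=6: 0.6994·0.1282 − 2.6769·-2.8735 = +7.7818 (running +38.6208)
Area = |Σ|/2 = |38.6208|/2 = 19.3104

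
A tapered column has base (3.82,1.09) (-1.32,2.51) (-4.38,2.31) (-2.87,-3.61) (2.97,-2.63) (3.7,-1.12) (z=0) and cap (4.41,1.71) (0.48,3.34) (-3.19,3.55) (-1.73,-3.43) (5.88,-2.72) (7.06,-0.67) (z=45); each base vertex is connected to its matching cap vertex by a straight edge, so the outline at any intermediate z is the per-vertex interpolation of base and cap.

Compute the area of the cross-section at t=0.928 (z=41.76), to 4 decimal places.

Area at t=0.928: 48.3152

Cross-section at t=0.928: each vertex is (1-t)·p0[i] + t·p1[i].
  v1: (1-0.928)·(3.82,1.09) + 0.928·(4.41,1.71) = (4.3675,1.6654)
  v2: (1-0.928)·(-1.32,2.51) + 0.928·(0.48,3.34) = (0.3504,3.2802)
  v3: (1-0.928)·(-4.38,2.31) + 0.928·(-3.19,3.55) = (-3.2757,3.4607)
  v4: (1-0.928)·(-2.87,-3.61) + 0.928·(-1.73,-3.43) = (-1.8121,-3.4430)
  v5: (1-0.928)·(2.97,-2.63) + 0.928·(5.88,-2.72) = (5.6705,-2.7135)
  v6: (1-0.928)·(3.7,-1.12) + 0.928·(7.06,-0.67) = (6.8181,-0.7024)
Shoelace sum Σ(x_i·y_{i+1} − x_{i+1}·y_i):
  i=1: 4.3675·3.2802 − 0.3504·1.6654 = +13.7430 (running +13.7430)
  i=2: 0.3504·3.4607 − -3.2757·3.2802 = +11.9577 (running +25.7006)
  i=3: -3.2757·-3.4430 − -1.8121·3.4607 = +17.5491 (running +43.2498)
  i=4: -1.8121·-2.7135 − 5.6705·-3.4430 = +24.4404 (running +67.6901)
  i=5: 5.6705·-0.7024 − 6.8181·-2.7135 = +14.5181 (running +82.2082)
  i=6: 6.8181·1.6654 − 4.3675·-0.7024 = +14.4223 (running +96.6305)
Area = |Σ|/2 = |96.6305|/2 = 48.3152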